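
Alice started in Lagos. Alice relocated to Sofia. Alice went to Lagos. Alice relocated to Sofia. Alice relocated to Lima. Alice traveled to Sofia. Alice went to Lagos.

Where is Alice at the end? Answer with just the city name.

Tracking Alice's location:
Start: Alice is in Lagos.
After move 1: Lagos -> Sofia. Alice is in Sofia.
After move 2: Sofia -> Lagos. Alice is in Lagos.
After move 3: Lagos -> Sofia. Alice is in Sofia.
After move 4: Sofia -> Lima. Alice is in Lima.
After move 5: Lima -> Sofia. Alice is in Sofia.
After move 6: Sofia -> Lagos. Alice is in Lagos.

Answer: Lagos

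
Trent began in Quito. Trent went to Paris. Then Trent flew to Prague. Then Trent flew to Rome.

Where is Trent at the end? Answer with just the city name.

Tracking Trent's location:
Start: Trent is in Quito.
After move 1: Quito -> Paris. Trent is in Paris.
After move 2: Paris -> Prague. Trent is in Prague.
After move 3: Prague -> Rome. Trent is in Rome.

Answer: Rome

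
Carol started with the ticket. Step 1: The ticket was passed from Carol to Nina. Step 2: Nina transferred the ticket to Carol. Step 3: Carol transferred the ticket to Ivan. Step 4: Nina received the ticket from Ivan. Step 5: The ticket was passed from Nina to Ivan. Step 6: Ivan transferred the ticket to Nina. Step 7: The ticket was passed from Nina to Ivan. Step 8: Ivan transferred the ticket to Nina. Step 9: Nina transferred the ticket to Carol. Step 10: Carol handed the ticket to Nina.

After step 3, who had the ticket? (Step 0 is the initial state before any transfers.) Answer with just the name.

Tracking the ticket holder through step 3:
After step 0 (start): Carol
After step 1: Nina
After step 2: Carol
After step 3: Ivan

At step 3, the holder is Ivan.

Answer: Ivan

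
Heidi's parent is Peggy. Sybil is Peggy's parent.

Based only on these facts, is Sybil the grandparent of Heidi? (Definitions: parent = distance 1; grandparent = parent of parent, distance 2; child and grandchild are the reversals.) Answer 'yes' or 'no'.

Reconstructing the parent chain from the given facts:
  Sybil -> Peggy -> Heidi
(each arrow means 'parent of the next')
Positions in the chain (0 = top):
  position of Sybil: 0
  position of Peggy: 1
  position of Heidi: 2

Sybil is at position 0, Heidi is at position 2; signed distance (j - i) = 2.
'grandparent' requires j - i = 2. Actual distance is 2, so the relation HOLDS.

Answer: yes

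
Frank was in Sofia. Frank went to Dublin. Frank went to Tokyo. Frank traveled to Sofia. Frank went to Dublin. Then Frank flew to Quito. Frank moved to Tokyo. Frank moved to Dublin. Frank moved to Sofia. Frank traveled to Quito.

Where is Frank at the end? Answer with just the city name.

Tracking Frank's location:
Start: Frank is in Sofia.
After move 1: Sofia -> Dublin. Frank is in Dublin.
After move 2: Dublin -> Tokyo. Frank is in Tokyo.
After move 3: Tokyo -> Sofia. Frank is in Sofia.
After move 4: Sofia -> Dublin. Frank is in Dublin.
After move 5: Dublin -> Quito. Frank is in Quito.
After move 6: Quito -> Tokyo. Frank is in Tokyo.
After move 7: Tokyo -> Dublin. Frank is in Dublin.
After move 8: Dublin -> Sofia. Frank is in Sofia.
After move 9: Sofia -> Quito. Frank is in Quito.

Answer: Quito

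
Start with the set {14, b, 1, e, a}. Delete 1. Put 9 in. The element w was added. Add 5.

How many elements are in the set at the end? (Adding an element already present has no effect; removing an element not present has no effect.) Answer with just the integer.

Answer: 7

Derivation:
Tracking the set through each operation:
Start: {1, 14, a, b, e}
Event 1 (remove 1): removed. Set: {14, a, b, e}
Event 2 (add 9): added. Set: {14, 9, a, b, e}
Event 3 (add w): added. Set: {14, 9, a, b, e, w}
Event 4 (add 5): added. Set: {14, 5, 9, a, b, e, w}

Final set: {14, 5, 9, a, b, e, w} (size 7)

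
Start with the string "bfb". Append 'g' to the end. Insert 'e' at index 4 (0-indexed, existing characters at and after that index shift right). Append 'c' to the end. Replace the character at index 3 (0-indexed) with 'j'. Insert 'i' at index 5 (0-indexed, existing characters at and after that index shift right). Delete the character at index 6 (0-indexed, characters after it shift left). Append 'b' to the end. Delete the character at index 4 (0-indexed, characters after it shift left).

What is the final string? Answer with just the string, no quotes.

Applying each edit step by step:
Start: "bfb"
Op 1 (append 'g'): "bfb" -> "bfbg"
Op 2 (insert 'e' at idx 4): "bfbg" -> "bfbge"
Op 3 (append 'c'): "bfbge" -> "bfbgec"
Op 4 (replace idx 3: 'g' -> 'j'): "bfbgec" -> "bfbjec"
Op 5 (insert 'i' at idx 5): "bfbjec" -> "bfbjeic"
Op 6 (delete idx 6 = 'c'): "bfbjeic" -> "bfbjei"
Op 7 (append 'b'): "bfbjei" -> "bfbjeib"
Op 8 (delete idx 4 = 'e'): "bfbjeib" -> "bfbjib"

Answer: bfbjib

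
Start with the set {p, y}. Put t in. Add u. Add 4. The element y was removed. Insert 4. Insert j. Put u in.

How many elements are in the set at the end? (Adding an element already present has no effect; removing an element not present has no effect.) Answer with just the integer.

Answer: 5

Derivation:
Tracking the set through each operation:
Start: {p, y}
Event 1 (add t): added. Set: {p, t, y}
Event 2 (add u): added. Set: {p, t, u, y}
Event 3 (add 4): added. Set: {4, p, t, u, y}
Event 4 (remove y): removed. Set: {4, p, t, u}
Event 5 (add 4): already present, no change. Set: {4, p, t, u}
Event 6 (add j): added. Set: {4, j, p, t, u}
Event 7 (add u): already present, no change. Set: {4, j, p, t, u}

Final set: {4, j, p, t, u} (size 5)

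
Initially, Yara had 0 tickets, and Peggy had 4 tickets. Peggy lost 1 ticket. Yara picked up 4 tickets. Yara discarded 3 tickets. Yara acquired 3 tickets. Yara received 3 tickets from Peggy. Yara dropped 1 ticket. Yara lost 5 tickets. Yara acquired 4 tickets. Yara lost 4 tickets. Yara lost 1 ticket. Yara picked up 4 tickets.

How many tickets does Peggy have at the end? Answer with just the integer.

Tracking counts step by step:
Start: Yara=0, Peggy=4
Event 1 (Peggy -1): Peggy: 4 -> 3. State: Yara=0, Peggy=3
Event 2 (Yara +4): Yara: 0 -> 4. State: Yara=4, Peggy=3
Event 3 (Yara -3): Yara: 4 -> 1. State: Yara=1, Peggy=3
Event 4 (Yara +3): Yara: 1 -> 4. State: Yara=4, Peggy=3
Event 5 (Peggy -> Yara, 3): Peggy: 3 -> 0, Yara: 4 -> 7. State: Yara=7, Peggy=0
Event 6 (Yara -1): Yara: 7 -> 6. State: Yara=6, Peggy=0
Event 7 (Yara -5): Yara: 6 -> 1. State: Yara=1, Peggy=0
Event 8 (Yara +4): Yara: 1 -> 5. State: Yara=5, Peggy=0
Event 9 (Yara -4): Yara: 5 -> 1. State: Yara=1, Peggy=0
Event 10 (Yara -1): Yara: 1 -> 0. State: Yara=0, Peggy=0
Event 11 (Yara +4): Yara: 0 -> 4. State: Yara=4, Peggy=0

Peggy's final count: 0

Answer: 0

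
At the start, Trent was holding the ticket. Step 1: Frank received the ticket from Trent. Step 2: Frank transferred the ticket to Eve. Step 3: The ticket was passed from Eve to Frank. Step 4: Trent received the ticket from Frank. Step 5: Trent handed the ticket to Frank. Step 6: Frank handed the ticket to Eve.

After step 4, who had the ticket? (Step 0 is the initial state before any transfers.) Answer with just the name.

Tracking the ticket holder through step 4:
After step 0 (start): Trent
After step 1: Frank
After step 2: Eve
After step 3: Frank
After step 4: Trent

At step 4, the holder is Trent.

Answer: Trent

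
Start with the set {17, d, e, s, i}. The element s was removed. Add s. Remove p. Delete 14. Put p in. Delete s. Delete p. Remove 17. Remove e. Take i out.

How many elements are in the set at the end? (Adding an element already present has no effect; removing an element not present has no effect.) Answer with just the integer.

Tracking the set through each operation:
Start: {17, d, e, i, s}
Event 1 (remove s): removed. Set: {17, d, e, i}
Event 2 (add s): added. Set: {17, d, e, i, s}
Event 3 (remove p): not present, no change. Set: {17, d, e, i, s}
Event 4 (remove 14): not present, no change. Set: {17, d, e, i, s}
Event 5 (add p): added. Set: {17, d, e, i, p, s}
Event 6 (remove s): removed. Set: {17, d, e, i, p}
Event 7 (remove p): removed. Set: {17, d, e, i}
Event 8 (remove 17): removed. Set: {d, e, i}
Event 9 (remove e): removed. Set: {d, i}
Event 10 (remove i): removed. Set: {d}

Final set: {d} (size 1)

Answer: 1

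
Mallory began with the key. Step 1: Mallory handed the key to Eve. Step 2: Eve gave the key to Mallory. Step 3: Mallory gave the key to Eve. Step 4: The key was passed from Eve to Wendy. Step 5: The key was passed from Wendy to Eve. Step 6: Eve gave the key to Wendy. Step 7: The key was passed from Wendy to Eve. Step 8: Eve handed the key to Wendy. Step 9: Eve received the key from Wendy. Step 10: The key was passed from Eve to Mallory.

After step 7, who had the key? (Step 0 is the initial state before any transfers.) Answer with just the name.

Answer: Eve

Derivation:
Tracking the key holder through step 7:
After step 0 (start): Mallory
After step 1: Eve
After step 2: Mallory
After step 3: Eve
After step 4: Wendy
After step 5: Eve
After step 6: Wendy
After step 7: Eve

At step 7, the holder is Eve.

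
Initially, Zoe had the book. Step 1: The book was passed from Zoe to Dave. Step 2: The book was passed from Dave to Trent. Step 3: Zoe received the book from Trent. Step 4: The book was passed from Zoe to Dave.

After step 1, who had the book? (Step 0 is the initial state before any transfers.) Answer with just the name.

Answer: Dave

Derivation:
Tracking the book holder through step 1:
After step 0 (start): Zoe
After step 1: Dave

At step 1, the holder is Dave.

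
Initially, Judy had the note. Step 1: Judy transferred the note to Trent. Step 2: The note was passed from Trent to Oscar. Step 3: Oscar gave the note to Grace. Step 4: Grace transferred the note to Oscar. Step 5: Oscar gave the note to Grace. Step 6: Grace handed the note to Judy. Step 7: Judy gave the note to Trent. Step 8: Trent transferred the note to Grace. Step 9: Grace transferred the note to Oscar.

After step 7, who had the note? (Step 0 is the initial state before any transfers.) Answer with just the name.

Tracking the note holder through step 7:
After step 0 (start): Judy
After step 1: Trent
After step 2: Oscar
After step 3: Grace
After step 4: Oscar
After step 5: Grace
After step 6: Judy
After step 7: Trent

At step 7, the holder is Trent.

Answer: Trent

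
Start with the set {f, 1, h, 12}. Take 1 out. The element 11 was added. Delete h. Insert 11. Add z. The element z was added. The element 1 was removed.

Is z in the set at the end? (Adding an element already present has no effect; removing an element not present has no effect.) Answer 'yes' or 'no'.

Answer: yes

Derivation:
Tracking the set through each operation:
Start: {1, 12, f, h}
Event 1 (remove 1): removed. Set: {12, f, h}
Event 2 (add 11): added. Set: {11, 12, f, h}
Event 3 (remove h): removed. Set: {11, 12, f}
Event 4 (add 11): already present, no change. Set: {11, 12, f}
Event 5 (add z): added. Set: {11, 12, f, z}
Event 6 (add z): already present, no change. Set: {11, 12, f, z}
Event 7 (remove 1): not present, no change. Set: {11, 12, f, z}

Final set: {11, 12, f, z} (size 4)
z is in the final set.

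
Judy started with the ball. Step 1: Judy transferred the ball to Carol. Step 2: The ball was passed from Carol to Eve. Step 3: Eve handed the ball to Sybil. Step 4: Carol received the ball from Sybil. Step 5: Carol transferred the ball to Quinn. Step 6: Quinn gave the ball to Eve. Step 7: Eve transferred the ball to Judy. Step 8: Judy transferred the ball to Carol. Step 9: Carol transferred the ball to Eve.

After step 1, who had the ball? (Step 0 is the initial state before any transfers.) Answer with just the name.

Answer: Carol

Derivation:
Tracking the ball holder through step 1:
After step 0 (start): Judy
After step 1: Carol

At step 1, the holder is Carol.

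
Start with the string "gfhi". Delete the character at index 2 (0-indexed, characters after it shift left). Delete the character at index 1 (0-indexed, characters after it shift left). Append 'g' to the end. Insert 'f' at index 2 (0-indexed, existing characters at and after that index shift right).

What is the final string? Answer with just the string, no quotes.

Answer: gifg

Derivation:
Applying each edit step by step:
Start: "gfhi"
Op 1 (delete idx 2 = 'h'): "gfhi" -> "gfi"
Op 2 (delete idx 1 = 'f'): "gfi" -> "gi"
Op 3 (append 'g'): "gi" -> "gig"
Op 4 (insert 'f' at idx 2): "gig" -> "gifg"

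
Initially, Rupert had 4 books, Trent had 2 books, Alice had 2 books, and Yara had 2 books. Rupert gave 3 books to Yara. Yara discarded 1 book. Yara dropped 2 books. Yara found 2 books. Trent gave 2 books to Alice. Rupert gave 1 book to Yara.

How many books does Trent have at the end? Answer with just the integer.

Tracking counts step by step:
Start: Rupert=4, Trent=2, Alice=2, Yara=2
Event 1 (Rupert -> Yara, 3): Rupert: 4 -> 1, Yara: 2 -> 5. State: Rupert=1, Trent=2, Alice=2, Yara=5
Event 2 (Yara -1): Yara: 5 -> 4. State: Rupert=1, Trent=2, Alice=2, Yara=4
Event 3 (Yara -2): Yara: 4 -> 2. State: Rupert=1, Trent=2, Alice=2, Yara=2
Event 4 (Yara +2): Yara: 2 -> 4. State: Rupert=1, Trent=2, Alice=2, Yara=4
Event 5 (Trent -> Alice, 2): Trent: 2 -> 0, Alice: 2 -> 4. State: Rupert=1, Trent=0, Alice=4, Yara=4
Event 6 (Rupert -> Yara, 1): Rupert: 1 -> 0, Yara: 4 -> 5. State: Rupert=0, Trent=0, Alice=4, Yara=5

Trent's final count: 0

Answer: 0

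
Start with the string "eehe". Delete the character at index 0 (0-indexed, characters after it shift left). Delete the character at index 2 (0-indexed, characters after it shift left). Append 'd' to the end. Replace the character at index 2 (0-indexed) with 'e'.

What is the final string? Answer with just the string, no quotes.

Applying each edit step by step:
Start: "eehe"
Op 1 (delete idx 0 = 'e'): "eehe" -> "ehe"
Op 2 (delete idx 2 = 'e'): "ehe" -> "eh"
Op 3 (append 'd'): "eh" -> "ehd"
Op 4 (replace idx 2: 'd' -> 'e'): "ehd" -> "ehe"

Answer: ehe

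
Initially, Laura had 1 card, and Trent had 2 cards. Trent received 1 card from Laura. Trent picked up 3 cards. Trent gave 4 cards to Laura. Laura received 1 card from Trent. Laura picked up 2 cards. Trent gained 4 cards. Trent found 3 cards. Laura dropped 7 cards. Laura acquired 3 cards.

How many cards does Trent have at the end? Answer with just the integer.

Tracking counts step by step:
Start: Laura=1, Trent=2
Event 1 (Laura -> Trent, 1): Laura: 1 -> 0, Trent: 2 -> 3. State: Laura=0, Trent=3
Event 2 (Trent +3): Trent: 3 -> 6. State: Laura=0, Trent=6
Event 3 (Trent -> Laura, 4): Trent: 6 -> 2, Laura: 0 -> 4. State: Laura=4, Trent=2
Event 4 (Trent -> Laura, 1): Trent: 2 -> 1, Laura: 4 -> 5. State: Laura=5, Trent=1
Event 5 (Laura +2): Laura: 5 -> 7. State: Laura=7, Trent=1
Event 6 (Trent +4): Trent: 1 -> 5. State: Laura=7, Trent=5
Event 7 (Trent +3): Trent: 5 -> 8. State: Laura=7, Trent=8
Event 8 (Laura -7): Laura: 7 -> 0. State: Laura=0, Trent=8
Event 9 (Laura +3): Laura: 0 -> 3. State: Laura=3, Trent=8

Trent's final count: 8

Answer: 8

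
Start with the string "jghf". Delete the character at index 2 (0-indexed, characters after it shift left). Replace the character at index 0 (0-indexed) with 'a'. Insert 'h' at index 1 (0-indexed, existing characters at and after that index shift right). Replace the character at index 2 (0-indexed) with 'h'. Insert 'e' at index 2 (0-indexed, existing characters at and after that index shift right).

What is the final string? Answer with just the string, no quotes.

Applying each edit step by step:
Start: "jghf"
Op 1 (delete idx 2 = 'h'): "jghf" -> "jgf"
Op 2 (replace idx 0: 'j' -> 'a'): "jgf" -> "agf"
Op 3 (insert 'h' at idx 1): "agf" -> "ahgf"
Op 4 (replace idx 2: 'g' -> 'h'): "ahgf" -> "ahhf"
Op 5 (insert 'e' at idx 2): "ahhf" -> "ahehf"

Answer: ahehf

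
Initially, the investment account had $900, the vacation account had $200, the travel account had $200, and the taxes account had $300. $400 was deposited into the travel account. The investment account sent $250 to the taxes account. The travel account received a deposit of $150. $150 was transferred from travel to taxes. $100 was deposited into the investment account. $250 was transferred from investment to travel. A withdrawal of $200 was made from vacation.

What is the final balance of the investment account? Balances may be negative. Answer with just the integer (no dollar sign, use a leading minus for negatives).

Answer: 500

Derivation:
Tracking account balances step by step:
Start: investment=900, vacation=200, travel=200, taxes=300
Event 1 (deposit 400 to travel): travel: 200 + 400 = 600. Balances: investment=900, vacation=200, travel=600, taxes=300
Event 2 (transfer 250 investment -> taxes): investment: 900 - 250 = 650, taxes: 300 + 250 = 550. Balances: investment=650, vacation=200, travel=600, taxes=550
Event 3 (deposit 150 to travel): travel: 600 + 150 = 750. Balances: investment=650, vacation=200, travel=750, taxes=550
Event 4 (transfer 150 travel -> taxes): travel: 750 - 150 = 600, taxes: 550 + 150 = 700. Balances: investment=650, vacation=200, travel=600, taxes=700
Event 5 (deposit 100 to investment): investment: 650 + 100 = 750. Balances: investment=750, vacation=200, travel=600, taxes=700
Event 6 (transfer 250 investment -> travel): investment: 750 - 250 = 500, travel: 600 + 250 = 850. Balances: investment=500, vacation=200, travel=850, taxes=700
Event 7 (withdraw 200 from vacation): vacation: 200 - 200 = 0. Balances: investment=500, vacation=0, travel=850, taxes=700

Final balance of investment: 500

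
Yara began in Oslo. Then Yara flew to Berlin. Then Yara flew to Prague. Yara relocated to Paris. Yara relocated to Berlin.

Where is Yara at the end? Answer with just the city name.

Tracking Yara's location:
Start: Yara is in Oslo.
After move 1: Oslo -> Berlin. Yara is in Berlin.
After move 2: Berlin -> Prague. Yara is in Prague.
After move 3: Prague -> Paris. Yara is in Paris.
After move 4: Paris -> Berlin. Yara is in Berlin.

Answer: Berlin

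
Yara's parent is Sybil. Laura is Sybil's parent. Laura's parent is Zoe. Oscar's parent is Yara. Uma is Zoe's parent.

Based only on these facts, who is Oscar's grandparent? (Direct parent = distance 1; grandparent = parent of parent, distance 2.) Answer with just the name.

Answer: Sybil

Derivation:
Reconstructing the parent chain from the given facts:
  Uma -> Zoe -> Laura -> Sybil -> Yara -> Oscar
(each arrow means 'parent of the next')
Positions in the chain (0 = top):
  position of Uma: 0
  position of Zoe: 1
  position of Laura: 2
  position of Sybil: 3
  position of Yara: 4
  position of Oscar: 5

Oscar is at position 5; the grandparent is 2 steps up the chain, i.e. position 3: Sybil.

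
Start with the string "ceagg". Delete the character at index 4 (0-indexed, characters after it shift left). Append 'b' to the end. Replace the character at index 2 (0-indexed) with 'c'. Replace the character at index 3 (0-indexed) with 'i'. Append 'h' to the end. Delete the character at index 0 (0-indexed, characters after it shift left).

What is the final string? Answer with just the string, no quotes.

Answer: ecibh

Derivation:
Applying each edit step by step:
Start: "ceagg"
Op 1 (delete idx 4 = 'g'): "ceagg" -> "ceag"
Op 2 (append 'b'): "ceag" -> "ceagb"
Op 3 (replace idx 2: 'a' -> 'c'): "ceagb" -> "cecgb"
Op 4 (replace idx 3: 'g' -> 'i'): "cecgb" -> "cecib"
Op 5 (append 'h'): "cecib" -> "cecibh"
Op 6 (delete idx 0 = 'c'): "cecibh" -> "ecibh"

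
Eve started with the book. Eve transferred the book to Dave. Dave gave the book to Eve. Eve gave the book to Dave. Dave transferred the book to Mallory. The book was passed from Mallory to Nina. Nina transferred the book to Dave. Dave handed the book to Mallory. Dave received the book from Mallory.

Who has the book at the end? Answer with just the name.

Answer: Dave

Derivation:
Tracking the book through each event:
Start: Eve has the book.
After event 1: Dave has the book.
After event 2: Eve has the book.
After event 3: Dave has the book.
After event 4: Mallory has the book.
After event 5: Nina has the book.
After event 6: Dave has the book.
After event 7: Mallory has the book.
After event 8: Dave has the book.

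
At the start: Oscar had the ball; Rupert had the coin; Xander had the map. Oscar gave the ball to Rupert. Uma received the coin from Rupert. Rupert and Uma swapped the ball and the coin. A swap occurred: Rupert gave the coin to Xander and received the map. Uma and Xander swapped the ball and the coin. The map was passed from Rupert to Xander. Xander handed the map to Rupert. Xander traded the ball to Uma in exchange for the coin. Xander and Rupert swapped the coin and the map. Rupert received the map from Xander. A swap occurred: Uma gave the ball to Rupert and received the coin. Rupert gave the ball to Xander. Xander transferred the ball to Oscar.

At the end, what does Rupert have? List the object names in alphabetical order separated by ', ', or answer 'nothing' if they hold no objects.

Tracking all object holders:
Start: ball:Oscar, coin:Rupert, map:Xander
Event 1 (give ball: Oscar -> Rupert). State: ball:Rupert, coin:Rupert, map:Xander
Event 2 (give coin: Rupert -> Uma). State: ball:Rupert, coin:Uma, map:Xander
Event 3 (swap ball<->coin: now ball:Uma, coin:Rupert). State: ball:Uma, coin:Rupert, map:Xander
Event 4 (swap coin<->map: now coin:Xander, map:Rupert). State: ball:Uma, coin:Xander, map:Rupert
Event 5 (swap ball<->coin: now ball:Xander, coin:Uma). State: ball:Xander, coin:Uma, map:Rupert
Event 6 (give map: Rupert -> Xander). State: ball:Xander, coin:Uma, map:Xander
Event 7 (give map: Xander -> Rupert). State: ball:Xander, coin:Uma, map:Rupert
Event 8 (swap ball<->coin: now ball:Uma, coin:Xander). State: ball:Uma, coin:Xander, map:Rupert
Event 9 (swap coin<->map: now coin:Rupert, map:Xander). State: ball:Uma, coin:Rupert, map:Xander
Event 10 (give map: Xander -> Rupert). State: ball:Uma, coin:Rupert, map:Rupert
Event 11 (swap ball<->coin: now ball:Rupert, coin:Uma). State: ball:Rupert, coin:Uma, map:Rupert
Event 12 (give ball: Rupert -> Xander). State: ball:Xander, coin:Uma, map:Rupert
Event 13 (give ball: Xander -> Oscar). State: ball:Oscar, coin:Uma, map:Rupert

Final state: ball:Oscar, coin:Uma, map:Rupert
Rupert holds: map.

Answer: map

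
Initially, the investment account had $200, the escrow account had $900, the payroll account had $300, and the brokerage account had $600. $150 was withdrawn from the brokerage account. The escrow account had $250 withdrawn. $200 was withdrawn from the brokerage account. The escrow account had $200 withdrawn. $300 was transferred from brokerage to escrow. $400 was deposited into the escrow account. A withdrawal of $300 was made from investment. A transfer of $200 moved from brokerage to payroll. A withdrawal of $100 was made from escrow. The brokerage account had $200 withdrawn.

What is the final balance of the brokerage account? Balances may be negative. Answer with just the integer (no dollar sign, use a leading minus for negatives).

Answer: -450

Derivation:
Tracking account balances step by step:
Start: investment=200, escrow=900, payroll=300, brokerage=600
Event 1 (withdraw 150 from brokerage): brokerage: 600 - 150 = 450. Balances: investment=200, escrow=900, payroll=300, brokerage=450
Event 2 (withdraw 250 from escrow): escrow: 900 - 250 = 650. Balances: investment=200, escrow=650, payroll=300, brokerage=450
Event 3 (withdraw 200 from brokerage): brokerage: 450 - 200 = 250. Balances: investment=200, escrow=650, payroll=300, brokerage=250
Event 4 (withdraw 200 from escrow): escrow: 650 - 200 = 450. Balances: investment=200, escrow=450, payroll=300, brokerage=250
Event 5 (transfer 300 brokerage -> escrow): brokerage: 250 - 300 = -50, escrow: 450 + 300 = 750. Balances: investment=200, escrow=750, payroll=300, brokerage=-50
Event 6 (deposit 400 to escrow): escrow: 750 + 400 = 1150. Balances: investment=200, escrow=1150, payroll=300, brokerage=-50
Event 7 (withdraw 300 from investment): investment: 200 - 300 = -100. Balances: investment=-100, escrow=1150, payroll=300, brokerage=-50
Event 8 (transfer 200 brokerage -> payroll): brokerage: -50 - 200 = -250, payroll: 300 + 200 = 500. Balances: investment=-100, escrow=1150, payroll=500, brokerage=-250
Event 9 (withdraw 100 from escrow): escrow: 1150 - 100 = 1050. Balances: investment=-100, escrow=1050, payroll=500, brokerage=-250
Event 10 (withdraw 200 from brokerage): brokerage: -250 - 200 = -450. Balances: investment=-100, escrow=1050, payroll=500, brokerage=-450

Final balance of brokerage: -450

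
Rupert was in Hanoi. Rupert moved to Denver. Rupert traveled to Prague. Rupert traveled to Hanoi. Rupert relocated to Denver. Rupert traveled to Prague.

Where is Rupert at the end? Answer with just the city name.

Answer: Prague

Derivation:
Tracking Rupert's location:
Start: Rupert is in Hanoi.
After move 1: Hanoi -> Denver. Rupert is in Denver.
After move 2: Denver -> Prague. Rupert is in Prague.
After move 3: Prague -> Hanoi. Rupert is in Hanoi.
After move 4: Hanoi -> Denver. Rupert is in Denver.
After move 5: Denver -> Prague. Rupert is in Prague.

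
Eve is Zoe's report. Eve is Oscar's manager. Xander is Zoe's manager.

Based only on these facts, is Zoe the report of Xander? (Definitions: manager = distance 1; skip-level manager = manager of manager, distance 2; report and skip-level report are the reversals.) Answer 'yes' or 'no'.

Answer: yes

Derivation:
Reconstructing the manager chain from the given facts:
  Xander -> Zoe -> Eve -> Oscar
(each arrow means 'manager of the next')
Positions in the chain (0 = top):
  position of Xander: 0
  position of Zoe: 1
  position of Eve: 2
  position of Oscar: 3

Zoe is at position 1, Xander is at position 0; signed distance (j - i) = -1.
'report' requires j - i = -1. Actual distance is -1, so the relation HOLDS.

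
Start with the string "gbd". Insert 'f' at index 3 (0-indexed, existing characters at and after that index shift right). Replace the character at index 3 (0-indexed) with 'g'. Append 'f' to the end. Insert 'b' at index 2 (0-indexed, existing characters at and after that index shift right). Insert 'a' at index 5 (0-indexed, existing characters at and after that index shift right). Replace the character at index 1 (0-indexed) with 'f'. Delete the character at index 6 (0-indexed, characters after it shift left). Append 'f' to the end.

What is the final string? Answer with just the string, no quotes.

Applying each edit step by step:
Start: "gbd"
Op 1 (insert 'f' at idx 3): "gbd" -> "gbdf"
Op 2 (replace idx 3: 'f' -> 'g'): "gbdf" -> "gbdg"
Op 3 (append 'f'): "gbdg" -> "gbdgf"
Op 4 (insert 'b' at idx 2): "gbdgf" -> "gbbdgf"
Op 5 (insert 'a' at idx 5): "gbbdgf" -> "gbbdgaf"
Op 6 (replace idx 1: 'b' -> 'f'): "gbbdgaf" -> "gfbdgaf"
Op 7 (delete idx 6 = 'f'): "gfbdgaf" -> "gfbdga"
Op 8 (append 'f'): "gfbdga" -> "gfbdgaf"

Answer: gfbdgaf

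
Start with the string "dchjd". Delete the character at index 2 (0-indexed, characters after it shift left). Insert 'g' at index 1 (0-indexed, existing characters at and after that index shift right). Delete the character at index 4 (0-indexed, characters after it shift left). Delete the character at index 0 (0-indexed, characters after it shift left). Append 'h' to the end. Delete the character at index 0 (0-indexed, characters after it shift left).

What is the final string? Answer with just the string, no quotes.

Applying each edit step by step:
Start: "dchjd"
Op 1 (delete idx 2 = 'h'): "dchjd" -> "dcjd"
Op 2 (insert 'g' at idx 1): "dcjd" -> "dgcjd"
Op 3 (delete idx 4 = 'd'): "dgcjd" -> "dgcj"
Op 4 (delete idx 0 = 'd'): "dgcj" -> "gcj"
Op 5 (append 'h'): "gcj" -> "gcjh"
Op 6 (delete idx 0 = 'g'): "gcjh" -> "cjh"

Answer: cjh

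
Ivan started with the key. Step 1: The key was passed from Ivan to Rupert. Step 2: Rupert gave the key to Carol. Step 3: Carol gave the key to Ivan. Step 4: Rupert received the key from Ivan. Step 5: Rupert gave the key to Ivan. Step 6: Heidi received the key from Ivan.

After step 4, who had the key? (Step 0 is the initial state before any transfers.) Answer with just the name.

Answer: Rupert

Derivation:
Tracking the key holder through step 4:
After step 0 (start): Ivan
After step 1: Rupert
After step 2: Carol
After step 3: Ivan
After step 4: Rupert

At step 4, the holder is Rupert.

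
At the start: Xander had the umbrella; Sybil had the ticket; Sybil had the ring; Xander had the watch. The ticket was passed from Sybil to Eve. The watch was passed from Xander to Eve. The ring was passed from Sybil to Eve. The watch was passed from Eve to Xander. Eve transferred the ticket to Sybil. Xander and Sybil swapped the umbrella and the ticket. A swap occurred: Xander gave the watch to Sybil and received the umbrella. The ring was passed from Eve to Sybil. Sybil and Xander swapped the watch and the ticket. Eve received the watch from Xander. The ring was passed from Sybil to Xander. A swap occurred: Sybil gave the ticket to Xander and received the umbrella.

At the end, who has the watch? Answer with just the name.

Tracking all object holders:
Start: umbrella:Xander, ticket:Sybil, ring:Sybil, watch:Xander
Event 1 (give ticket: Sybil -> Eve). State: umbrella:Xander, ticket:Eve, ring:Sybil, watch:Xander
Event 2 (give watch: Xander -> Eve). State: umbrella:Xander, ticket:Eve, ring:Sybil, watch:Eve
Event 3 (give ring: Sybil -> Eve). State: umbrella:Xander, ticket:Eve, ring:Eve, watch:Eve
Event 4 (give watch: Eve -> Xander). State: umbrella:Xander, ticket:Eve, ring:Eve, watch:Xander
Event 5 (give ticket: Eve -> Sybil). State: umbrella:Xander, ticket:Sybil, ring:Eve, watch:Xander
Event 6 (swap umbrella<->ticket: now umbrella:Sybil, ticket:Xander). State: umbrella:Sybil, ticket:Xander, ring:Eve, watch:Xander
Event 7 (swap watch<->umbrella: now watch:Sybil, umbrella:Xander). State: umbrella:Xander, ticket:Xander, ring:Eve, watch:Sybil
Event 8 (give ring: Eve -> Sybil). State: umbrella:Xander, ticket:Xander, ring:Sybil, watch:Sybil
Event 9 (swap watch<->ticket: now watch:Xander, ticket:Sybil). State: umbrella:Xander, ticket:Sybil, ring:Sybil, watch:Xander
Event 10 (give watch: Xander -> Eve). State: umbrella:Xander, ticket:Sybil, ring:Sybil, watch:Eve
Event 11 (give ring: Sybil -> Xander). State: umbrella:Xander, ticket:Sybil, ring:Xander, watch:Eve
Event 12 (swap ticket<->umbrella: now ticket:Xander, umbrella:Sybil). State: umbrella:Sybil, ticket:Xander, ring:Xander, watch:Eve

Final state: umbrella:Sybil, ticket:Xander, ring:Xander, watch:Eve
The watch is held by Eve.

Answer: Eve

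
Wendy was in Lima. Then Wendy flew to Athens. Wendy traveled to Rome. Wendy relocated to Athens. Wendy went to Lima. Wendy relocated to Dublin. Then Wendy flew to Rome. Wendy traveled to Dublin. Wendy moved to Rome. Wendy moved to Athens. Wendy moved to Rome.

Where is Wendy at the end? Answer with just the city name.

Answer: Rome

Derivation:
Tracking Wendy's location:
Start: Wendy is in Lima.
After move 1: Lima -> Athens. Wendy is in Athens.
After move 2: Athens -> Rome. Wendy is in Rome.
After move 3: Rome -> Athens. Wendy is in Athens.
After move 4: Athens -> Lima. Wendy is in Lima.
After move 5: Lima -> Dublin. Wendy is in Dublin.
After move 6: Dublin -> Rome. Wendy is in Rome.
After move 7: Rome -> Dublin. Wendy is in Dublin.
After move 8: Dublin -> Rome. Wendy is in Rome.
After move 9: Rome -> Athens. Wendy is in Athens.
After move 10: Athens -> Rome. Wendy is in Rome.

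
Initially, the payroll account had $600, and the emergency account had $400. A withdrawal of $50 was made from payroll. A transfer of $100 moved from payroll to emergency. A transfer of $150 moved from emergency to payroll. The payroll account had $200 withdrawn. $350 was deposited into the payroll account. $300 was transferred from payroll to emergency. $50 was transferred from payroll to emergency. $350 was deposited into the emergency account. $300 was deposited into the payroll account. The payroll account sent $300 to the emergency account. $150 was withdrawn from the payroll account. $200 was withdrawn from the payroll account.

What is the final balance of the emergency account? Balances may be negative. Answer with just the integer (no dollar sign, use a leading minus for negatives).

Answer: 1350

Derivation:
Tracking account balances step by step:
Start: payroll=600, emergency=400
Event 1 (withdraw 50 from payroll): payroll: 600 - 50 = 550. Balances: payroll=550, emergency=400
Event 2 (transfer 100 payroll -> emergency): payroll: 550 - 100 = 450, emergency: 400 + 100 = 500. Balances: payroll=450, emergency=500
Event 3 (transfer 150 emergency -> payroll): emergency: 500 - 150 = 350, payroll: 450 + 150 = 600. Balances: payroll=600, emergency=350
Event 4 (withdraw 200 from payroll): payroll: 600 - 200 = 400. Balances: payroll=400, emergency=350
Event 5 (deposit 350 to payroll): payroll: 400 + 350 = 750. Balances: payroll=750, emergency=350
Event 6 (transfer 300 payroll -> emergency): payroll: 750 - 300 = 450, emergency: 350 + 300 = 650. Balances: payroll=450, emergency=650
Event 7 (transfer 50 payroll -> emergency): payroll: 450 - 50 = 400, emergency: 650 + 50 = 700. Balances: payroll=400, emergency=700
Event 8 (deposit 350 to emergency): emergency: 700 + 350 = 1050. Balances: payroll=400, emergency=1050
Event 9 (deposit 300 to payroll): payroll: 400 + 300 = 700. Balances: payroll=700, emergency=1050
Event 10 (transfer 300 payroll -> emergency): payroll: 700 - 300 = 400, emergency: 1050 + 300 = 1350. Balances: payroll=400, emergency=1350
Event 11 (withdraw 150 from payroll): payroll: 400 - 150 = 250. Balances: payroll=250, emergency=1350
Event 12 (withdraw 200 from payroll): payroll: 250 - 200 = 50. Balances: payroll=50, emergency=1350

Final balance of emergency: 1350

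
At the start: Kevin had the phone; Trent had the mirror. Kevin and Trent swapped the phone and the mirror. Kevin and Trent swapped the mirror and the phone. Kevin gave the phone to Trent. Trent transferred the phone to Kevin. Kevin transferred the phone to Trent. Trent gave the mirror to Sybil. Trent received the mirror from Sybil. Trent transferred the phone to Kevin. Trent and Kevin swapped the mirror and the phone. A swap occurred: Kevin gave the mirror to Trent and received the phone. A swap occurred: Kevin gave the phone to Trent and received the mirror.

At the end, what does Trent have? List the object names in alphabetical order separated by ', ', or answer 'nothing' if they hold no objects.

Tracking all object holders:
Start: phone:Kevin, mirror:Trent
Event 1 (swap phone<->mirror: now phone:Trent, mirror:Kevin). State: phone:Trent, mirror:Kevin
Event 2 (swap mirror<->phone: now mirror:Trent, phone:Kevin). State: phone:Kevin, mirror:Trent
Event 3 (give phone: Kevin -> Trent). State: phone:Trent, mirror:Trent
Event 4 (give phone: Trent -> Kevin). State: phone:Kevin, mirror:Trent
Event 5 (give phone: Kevin -> Trent). State: phone:Trent, mirror:Trent
Event 6 (give mirror: Trent -> Sybil). State: phone:Trent, mirror:Sybil
Event 7 (give mirror: Sybil -> Trent). State: phone:Trent, mirror:Trent
Event 8 (give phone: Trent -> Kevin). State: phone:Kevin, mirror:Trent
Event 9 (swap mirror<->phone: now mirror:Kevin, phone:Trent). State: phone:Trent, mirror:Kevin
Event 10 (swap mirror<->phone: now mirror:Trent, phone:Kevin). State: phone:Kevin, mirror:Trent
Event 11 (swap phone<->mirror: now phone:Trent, mirror:Kevin). State: phone:Trent, mirror:Kevin

Final state: phone:Trent, mirror:Kevin
Trent holds: phone.

Answer: phone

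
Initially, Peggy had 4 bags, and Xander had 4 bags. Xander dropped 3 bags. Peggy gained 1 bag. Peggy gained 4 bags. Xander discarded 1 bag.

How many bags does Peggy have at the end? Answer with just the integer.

Answer: 9

Derivation:
Tracking counts step by step:
Start: Peggy=4, Xander=4
Event 1 (Xander -3): Xander: 4 -> 1. State: Peggy=4, Xander=1
Event 2 (Peggy +1): Peggy: 4 -> 5. State: Peggy=5, Xander=1
Event 3 (Peggy +4): Peggy: 5 -> 9. State: Peggy=9, Xander=1
Event 4 (Xander -1): Xander: 1 -> 0. State: Peggy=9, Xander=0

Peggy's final count: 9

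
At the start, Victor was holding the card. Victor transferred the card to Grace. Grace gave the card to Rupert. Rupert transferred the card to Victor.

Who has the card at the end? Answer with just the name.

Answer: Victor

Derivation:
Tracking the card through each event:
Start: Victor has the card.
After event 1: Grace has the card.
After event 2: Rupert has the card.
After event 3: Victor has the card.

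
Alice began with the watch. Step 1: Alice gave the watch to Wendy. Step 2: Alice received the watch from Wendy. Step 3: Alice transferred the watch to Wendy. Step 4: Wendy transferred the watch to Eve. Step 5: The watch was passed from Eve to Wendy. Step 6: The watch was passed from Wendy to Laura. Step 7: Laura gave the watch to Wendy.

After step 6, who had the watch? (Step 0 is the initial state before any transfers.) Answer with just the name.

Tracking the watch holder through step 6:
After step 0 (start): Alice
After step 1: Wendy
After step 2: Alice
After step 3: Wendy
After step 4: Eve
After step 5: Wendy
After step 6: Laura

At step 6, the holder is Laura.

Answer: Laura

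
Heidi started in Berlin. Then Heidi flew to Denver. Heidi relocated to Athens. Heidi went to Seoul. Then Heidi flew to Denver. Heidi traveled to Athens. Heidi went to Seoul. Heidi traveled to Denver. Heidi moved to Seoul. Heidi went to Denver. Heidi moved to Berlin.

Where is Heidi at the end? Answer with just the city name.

Tracking Heidi's location:
Start: Heidi is in Berlin.
After move 1: Berlin -> Denver. Heidi is in Denver.
After move 2: Denver -> Athens. Heidi is in Athens.
After move 3: Athens -> Seoul. Heidi is in Seoul.
After move 4: Seoul -> Denver. Heidi is in Denver.
After move 5: Denver -> Athens. Heidi is in Athens.
After move 6: Athens -> Seoul. Heidi is in Seoul.
After move 7: Seoul -> Denver. Heidi is in Denver.
After move 8: Denver -> Seoul. Heidi is in Seoul.
After move 9: Seoul -> Denver. Heidi is in Denver.
After move 10: Denver -> Berlin. Heidi is in Berlin.

Answer: Berlin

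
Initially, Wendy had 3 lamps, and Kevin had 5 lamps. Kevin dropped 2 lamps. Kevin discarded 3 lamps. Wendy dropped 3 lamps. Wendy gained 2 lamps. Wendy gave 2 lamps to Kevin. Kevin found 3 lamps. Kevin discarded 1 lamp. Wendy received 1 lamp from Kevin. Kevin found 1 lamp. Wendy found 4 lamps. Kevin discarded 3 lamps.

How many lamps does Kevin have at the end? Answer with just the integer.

Answer: 1

Derivation:
Tracking counts step by step:
Start: Wendy=3, Kevin=5
Event 1 (Kevin -2): Kevin: 5 -> 3. State: Wendy=3, Kevin=3
Event 2 (Kevin -3): Kevin: 3 -> 0. State: Wendy=3, Kevin=0
Event 3 (Wendy -3): Wendy: 3 -> 0. State: Wendy=0, Kevin=0
Event 4 (Wendy +2): Wendy: 0 -> 2. State: Wendy=2, Kevin=0
Event 5 (Wendy -> Kevin, 2): Wendy: 2 -> 0, Kevin: 0 -> 2. State: Wendy=0, Kevin=2
Event 6 (Kevin +3): Kevin: 2 -> 5. State: Wendy=0, Kevin=5
Event 7 (Kevin -1): Kevin: 5 -> 4. State: Wendy=0, Kevin=4
Event 8 (Kevin -> Wendy, 1): Kevin: 4 -> 3, Wendy: 0 -> 1. State: Wendy=1, Kevin=3
Event 9 (Kevin +1): Kevin: 3 -> 4. State: Wendy=1, Kevin=4
Event 10 (Wendy +4): Wendy: 1 -> 5. State: Wendy=5, Kevin=4
Event 11 (Kevin -3): Kevin: 4 -> 1. State: Wendy=5, Kevin=1

Kevin's final count: 1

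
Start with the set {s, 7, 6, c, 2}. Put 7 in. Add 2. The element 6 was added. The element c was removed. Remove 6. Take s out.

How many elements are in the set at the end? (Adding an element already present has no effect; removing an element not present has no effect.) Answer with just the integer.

Tracking the set through each operation:
Start: {2, 6, 7, c, s}
Event 1 (add 7): already present, no change. Set: {2, 6, 7, c, s}
Event 2 (add 2): already present, no change. Set: {2, 6, 7, c, s}
Event 3 (add 6): already present, no change. Set: {2, 6, 7, c, s}
Event 4 (remove c): removed. Set: {2, 6, 7, s}
Event 5 (remove 6): removed. Set: {2, 7, s}
Event 6 (remove s): removed. Set: {2, 7}

Final set: {2, 7} (size 2)

Answer: 2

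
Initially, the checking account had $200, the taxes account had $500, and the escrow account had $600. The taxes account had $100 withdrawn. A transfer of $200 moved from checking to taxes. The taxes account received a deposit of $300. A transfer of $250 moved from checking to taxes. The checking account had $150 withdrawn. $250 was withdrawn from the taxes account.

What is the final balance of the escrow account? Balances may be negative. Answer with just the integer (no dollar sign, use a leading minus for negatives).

Answer: 600

Derivation:
Tracking account balances step by step:
Start: checking=200, taxes=500, escrow=600
Event 1 (withdraw 100 from taxes): taxes: 500 - 100 = 400. Balances: checking=200, taxes=400, escrow=600
Event 2 (transfer 200 checking -> taxes): checking: 200 - 200 = 0, taxes: 400 + 200 = 600. Balances: checking=0, taxes=600, escrow=600
Event 3 (deposit 300 to taxes): taxes: 600 + 300 = 900. Balances: checking=0, taxes=900, escrow=600
Event 4 (transfer 250 checking -> taxes): checking: 0 - 250 = -250, taxes: 900 + 250 = 1150. Balances: checking=-250, taxes=1150, escrow=600
Event 5 (withdraw 150 from checking): checking: -250 - 150 = -400. Balances: checking=-400, taxes=1150, escrow=600
Event 6 (withdraw 250 from taxes): taxes: 1150 - 250 = 900. Balances: checking=-400, taxes=900, escrow=600

Final balance of escrow: 600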